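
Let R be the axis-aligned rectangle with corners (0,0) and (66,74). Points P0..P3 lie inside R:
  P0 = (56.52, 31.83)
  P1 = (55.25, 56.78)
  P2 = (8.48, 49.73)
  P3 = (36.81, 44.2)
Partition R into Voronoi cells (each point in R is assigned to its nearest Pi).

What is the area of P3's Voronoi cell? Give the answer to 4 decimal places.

1. box [0,66]×[0,74]: [(0, 0) (66, 0) (66, 74) (0, 74)]
2. ⊥bis P3·P0 via (46.665,38.015): [(0, 0) (22.8068, 0) (66, 68.8228) (66, 74) (0, 74)]  |A|=3397.6601
3. ⊥bis P3·P1 via (46.03,50.49): [(0, 0) (22.8068, 0) (50.4386, 44.0278) (29.9912, 74) (0, 74)]  |A|=2817.7459
4. ⊥bis P3·P2 via (22.645,46.965): [(13.4775, 0) (22.8068, 0) (50.4386, 44.0278) (29.9912, 74) (27.9222, 74)]  |A|=1285.9579
5. canonical 5-gon: [(13.4775, 0) (22.8068, 0) (50.4386, 44.0278) (29.9912, 74) (27.9222, 74)]
6. shoelace: 1285.9579

Area of P3's cell: 1285.9579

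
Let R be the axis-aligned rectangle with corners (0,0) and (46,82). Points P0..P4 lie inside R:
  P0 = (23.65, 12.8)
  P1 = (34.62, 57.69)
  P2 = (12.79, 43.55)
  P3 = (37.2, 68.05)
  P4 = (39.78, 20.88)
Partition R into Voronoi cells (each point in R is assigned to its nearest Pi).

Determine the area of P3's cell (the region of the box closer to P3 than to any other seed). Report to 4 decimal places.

Area of P3's cell: 679.2051

1. box [0,46]×[0,82]: [(0, 0) (46, 0) (46, 82) (0, 82)]
2. ⊥bis P3·P0 via (30.425,40.425): [(0, 47.8867) (46, 36.6052) (46, 82) (0, 82)]  |A|=1828.6852
3. ⊥bis P3·P1 via (35.91,62.87): [(0, 71.8128) (46, 60.3572) (46, 82) (0, 82)]  |A|=732.0882
4. ⊥bis P3·P2 via (24.995,55.8): [(0, 80.7032) (11.8968, 68.8501) (46, 60.3572) (46, 82) (0, 82)]  |A|=679.2051
5. ⊥bis P3·P4 via (38.49,44.465): [(0, 80.7032) (11.8968, 68.8501) (46, 60.3572) (46, 82) (0, 82)]  |A|=679.2051
6. canonical 5-gon: [(0, 80.7032) (11.8968, 68.8501) (46, 60.3572) (46, 82) (0, 82)]
7. shoelace: 679.2051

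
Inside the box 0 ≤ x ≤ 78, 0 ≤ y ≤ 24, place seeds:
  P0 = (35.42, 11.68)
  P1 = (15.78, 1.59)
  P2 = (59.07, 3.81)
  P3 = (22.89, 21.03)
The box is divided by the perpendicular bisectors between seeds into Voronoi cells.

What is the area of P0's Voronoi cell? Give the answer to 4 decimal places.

1. box [0,78]×[0,24]: [(0, 0) (78, 0) (78, 24) (0, 24)]
2. ⊥bis P0·P1 via (25.6,6.635): [(29.0087, 0) (78, 0) (78, 24) (16.6788, 24)]  |A|=1323.7501
3. ⊥bis P0·P2 via (47.245,7.745): [(29.0087, 0) (44.6677, 0) (52.6542, 24) (16.6788, 24)]  |A|=619.6125
4. ⊥bis P0·P3 via (29.155,16.355): [(24.0921, 9.5701) (29.0087, 0) (44.6677, 0) (52.6542, 24) (34.8598, 24)]  |A|=488.438
5. canonical 5-gon: [(24.0921, 9.5701) (29.0087, 0) (44.6677, 0) (52.6542, 24) (34.8598, 24)]
6. shoelace: 488.438

Area of P0's cell: 488.4380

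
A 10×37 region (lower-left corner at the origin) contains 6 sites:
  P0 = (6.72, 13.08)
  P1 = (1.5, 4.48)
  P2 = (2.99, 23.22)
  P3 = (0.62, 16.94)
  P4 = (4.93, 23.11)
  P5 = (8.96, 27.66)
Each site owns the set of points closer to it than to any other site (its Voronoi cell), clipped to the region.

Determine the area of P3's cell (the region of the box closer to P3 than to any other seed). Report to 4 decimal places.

Area of P3's cell: 32.7627

1. box [0,10]×[0,37]: [(0, 0) (10, 0) (10, 37) (0, 37)]
2. ⊥bis P3·P0 via (3.67,15.01): [(0, 9.2103) (10, 25.0134) (10, 37) (0, 37)]  |A|=198.8819
3. ⊥bis P3·P1 via (1.06,10.71): [(0, 10.6351) (0.9438, 10.7018) (10, 25.0134) (10, 37) (0, 37)]  |A|=198.2094
4. ⊥bis P3·P2 via (1.805,20.08): [(0, 20.7612) (0, 10.6351) (0.9438, 10.7018) (5.9003, 18.5345)]  |A|=33.4043
5. ⊥bis P3·P4 via (2.775,20.025): [(3.7436, 19.3484) (0, 20.7612) (0, 10.6351) (0.9438, 10.7018) (5.5963, 18.0542)]  |A|=32.7627
6. ⊥bis P3·P5 via (4.79,22.3): [(3.7436, 19.3484) (0, 20.7612) (0, 10.6351) (0.9438, 10.7018) (5.5963, 18.0542)]  |A|=32.7627
7. canonical 5-gon: [(3.7436, 19.3484) (0, 20.7612) (0, 10.6351) (0.9438, 10.7018) (5.5963, 18.0542)]
8. shoelace: 32.7627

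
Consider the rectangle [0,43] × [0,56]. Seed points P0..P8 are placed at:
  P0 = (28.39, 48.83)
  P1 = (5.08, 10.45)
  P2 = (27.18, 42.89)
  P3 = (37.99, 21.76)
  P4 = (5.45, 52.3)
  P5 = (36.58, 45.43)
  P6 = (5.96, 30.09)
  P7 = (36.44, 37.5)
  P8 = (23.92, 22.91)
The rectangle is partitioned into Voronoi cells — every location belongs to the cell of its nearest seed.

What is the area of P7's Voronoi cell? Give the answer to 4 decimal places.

1. box [0,43]×[0,56]: [(0, 0) (43, 0) (43, 56) (0, 56)]
2. ⊥bis P7·P0 via (32.415,43.165): [(0, 20.134) (0, 0) (43, 0) (43, 50.6857)]  |A|=1522.6239
3. ⊥bis P7·P1 via (20.76,23.975): [(14.9258, 30.7388) (41.44, 0) (43, 0) (43, 50.6857)]  |A|=735.4578
4. ⊥bis P7·P2 via (31.81,40.195): [(34.3313, 44.5265) (21.7206, 22.8614) (41.44, 0) (43, 0) (43, 50.6857)]  |A|=612.1826
5. ⊥bis P7·P3 via (37.215,29.63): [(34.3313, 44.5265) (24.9578, 28.423) (43, 30.1997) (43, 50.6857)]  |A|=225.7385
6. ⊥bis P7·P4 via (20.945,44.9): [(34.3313, 44.5265) (24.9578, 28.423) (43, 30.1997) (43, 50.6857)]  |A|=225.7385
7. ⊥bis P7·P5 via (36.51,41.465): [(32.5895, 41.5342) (24.9578, 28.423) (43, 30.1997) (43, 41.3504)]  |A|=169.5404
8. ⊥bis P7·P6 via (21.2,33.795): [(32.5895, 41.5342) (24.9578, 28.423) (43, 30.1997) (43, 41.3504)]  |A|=169.5404
9. ⊥bis P7·P8 via (30.18,30.205): [(32.5895, 41.5342) (27.3891, 32.5999) (31.5053, 29.0677) (43, 30.1997) (43, 41.3504)]  |A|=156.6499
10. canonical 5-gon: [(32.5895, 41.5342) (27.3891, 32.5999) (31.5053, 29.0677) (43, 30.1997) (43, 41.3504)]
11. shoelace: 156.6499

Area of P7's cell: 156.6499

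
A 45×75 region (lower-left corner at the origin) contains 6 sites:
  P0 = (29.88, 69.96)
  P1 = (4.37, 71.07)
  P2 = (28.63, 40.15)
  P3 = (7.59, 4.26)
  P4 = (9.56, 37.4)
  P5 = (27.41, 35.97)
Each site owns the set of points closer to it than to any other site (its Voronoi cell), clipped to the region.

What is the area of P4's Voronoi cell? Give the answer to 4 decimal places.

Area of P4's cell: 603.0193

1. box [0,45]×[0,75]: [(0, 0) (45, 0) (45, 75) (0, 75)]
2. ⊥bis P4·P0 via (19.72,53.68): [(0, 65.9868) (0, 0) (45, 0) (45, 37.9033)]  |A|=2337.5278
3. ⊥bis P4·P1 via (6.965,54.235): [(16.4804, 55.7017) (0, 53.1614) (0, 0) (45, 0) (45, 37.9033)]  |A|=2231.8433
4. ⊥bis P4·P2 via (19.095,38.775): [(16.6712, 55.5827) (16.4804, 55.7017) (0, 53.1614) (0, 0) (24.6866, 0)]  |A|=1130.4294
5. ⊥bis P4·P3 via (8.575,20.83): [(21.7961, 20.0441) (16.6712, 55.5827) (16.4804, 55.7017) (0, 53.1614) (0, 21.3397)]  |A|=650.4581
6. ⊥bis P4·P5 via (18.485,36.685): [(17.1739, 20.3188) (18.8105, 40.7479) (16.6712, 55.5827) (16.4804, 55.7017) (0, 53.1614) (0, 21.3397)]  |A|=603.0193
7. canonical 6-gon: [(17.1739, 20.3188) (18.8105, 40.7479) (16.6712, 55.5827) (16.4804, 55.7017) (0, 53.1614) (0, 21.3397)]
8. shoelace: 603.0193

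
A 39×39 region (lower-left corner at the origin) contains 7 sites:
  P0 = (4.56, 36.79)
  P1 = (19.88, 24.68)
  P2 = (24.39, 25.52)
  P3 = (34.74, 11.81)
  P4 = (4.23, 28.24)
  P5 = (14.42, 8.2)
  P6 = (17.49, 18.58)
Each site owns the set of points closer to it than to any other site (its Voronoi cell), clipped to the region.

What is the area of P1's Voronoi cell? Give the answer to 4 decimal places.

1. box [0,39]×[0,39]: [(0, 0) (39, 0) (39, 39) (0, 39)]
2. ⊥bis P1·P0 via (12.22,30.735): [(0, 15.2758) (0, 0) (39, 0) (39, 39) (18.7532, 39)]  |A|=1298.5477
3. ⊥bis P1·P2 via (22.135,25.1): [(0, 15.2758) (0, 0) (26.8099, 0) (19.5461, 39) (18.7532, 39)]  |A|=681.4903
4. ⊥bis P1·P3 via (27.31,18.245): [(0, 15.2758) (0, 0) (11.5083, 0) (24.1017, 14.5406) (19.5461, 39) (18.7532, 39)]  |A|=570.2425
5. ⊥bis P1·P4 via (12.055,26.46): [(13.3537, 32.1692) (6.036, 0) (11.5083, 0) (24.1017, 14.5406) (19.5461, 39) (18.7532, 39)]  |A|=371.1614
6. ⊥bis P1·P5 via (17.15,16.44): [(13.3537, 32.1692) (10.2925, 18.712) (23.83, 14.2269) (24.1017, 14.5406) (19.5461, 39) (18.7532, 39)]  |A|=196.0329
7. ⊥bis P1·P6 via (18.685,21.63): [(13.3537, 32.1692) (11.5888, 24.4103) (23.1038, 19.8987) (19.5461, 39) (18.7532, 39)]  |A|=122.6531
8. canonical 5-gon: [(13.3537, 32.1692) (11.5888, 24.4103) (23.1038, 19.8987) (19.5461, 39) (18.7532, 39)]
9. shoelace: 122.6531

Area of P1's cell: 122.6531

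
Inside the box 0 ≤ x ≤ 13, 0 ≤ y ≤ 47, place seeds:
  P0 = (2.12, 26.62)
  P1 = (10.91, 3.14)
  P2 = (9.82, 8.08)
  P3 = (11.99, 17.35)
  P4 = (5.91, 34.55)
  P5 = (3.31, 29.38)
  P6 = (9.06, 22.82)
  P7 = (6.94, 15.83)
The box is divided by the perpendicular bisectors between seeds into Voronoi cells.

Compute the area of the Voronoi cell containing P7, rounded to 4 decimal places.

Area of P7's cell: 89.1865

1. box [0,13]×[0,47]: [(0, 0) (13, 0) (13, 47) (0, 47)]
2. ⊥bis P7·P0 via (4.53,21.225): [(0, 19.2014) (0, 0) (13, 0) (13, 25.0086)]  |A|=287.3652
3. ⊥bis P7·P1 via (8.925,9.485): [(0, 19.2014) (0, 6.6929) (13, 10.7598) (13, 25.0086)]  |A|=173.9227
4. ⊥bis P7·P2 via (8.38,11.955): [(0, 19.2014) (0, 8.8409) (13, 13.6719) (13, 25.0086)]  |A|=141.0325
5. ⊥bis P7·P3 via (9.465,16.59): [(7.6504, 22.6189) (0, 19.2014) (0, 8.8409) (10.6106, 12.7839)]  |A|=97.6445
6. ⊥bis P7·P4 via (6.425,25.19): [(7.6504, 22.6189) (0, 19.2014) (0, 8.8409) (10.6106, 12.7839)]  |A|=97.6445
7. ⊥bis P7·P5 via (5.125,22.605): [(7.6504, 22.6189) (0, 19.2014) (0, 8.8409) (10.6106, 12.7839)]  |A|=97.6445
8. ⊥bis P7·P6 via (8,19.325): [(8.7063, 19.1108) (3.3999, 20.7202) (0, 19.2014) (0, 8.8409) (10.6106, 12.7839)]  |A|=89.1865
9. canonical 5-gon: [(8.7063, 19.1108) (3.3999, 20.7202) (0, 19.2014) (0, 8.8409) (10.6106, 12.7839)]
10. shoelace: 89.1865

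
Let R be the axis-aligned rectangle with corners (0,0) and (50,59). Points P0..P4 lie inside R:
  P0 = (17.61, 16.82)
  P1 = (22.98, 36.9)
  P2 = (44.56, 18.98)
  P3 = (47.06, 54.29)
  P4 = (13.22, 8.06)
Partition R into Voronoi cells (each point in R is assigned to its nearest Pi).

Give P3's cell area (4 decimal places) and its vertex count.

Area of P3's cell: 370.8498 (4 vertices)

1. box [0,50]×[0,59]: [(0, 0) (50, 0) (50, 59) (0, 59)]
2. ⊥bis P3·P0 via (32.335,35.555): [(50, 21.671) (50, 59) (2.5053, 59)]  |A|=886.465
3. ⊥bis P3·P1 via (35.02,45.595): [(50, 24.8521) (50, 59) (25.3392, 59)]  |A|=421.0563
4. ⊥bis P3·P2 via (45.81,36.635): [(41.2579, 36.9573) (50, 36.3383) (50, 59) (25.3392, 59)]  |A|=370.8498
5. ⊥bis P3·P4 via (30.14,31.175): [(41.2579, 36.9573) (50, 36.3383) (50, 59) (25.3392, 59)]  |A|=370.8498
6. canonical 4-gon: [(41.2579, 36.9573) (50, 36.3383) (50, 59) (25.3392, 59)]
7. shoelace: 370.8498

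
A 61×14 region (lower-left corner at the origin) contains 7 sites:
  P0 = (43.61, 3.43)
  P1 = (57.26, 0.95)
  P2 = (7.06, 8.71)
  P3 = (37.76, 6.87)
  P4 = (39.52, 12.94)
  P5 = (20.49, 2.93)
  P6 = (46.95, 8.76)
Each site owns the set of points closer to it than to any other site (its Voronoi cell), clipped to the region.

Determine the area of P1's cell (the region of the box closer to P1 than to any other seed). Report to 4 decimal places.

Area of P1's cell: 99.5314

1. box [0,61]×[0,14]: [(0, 0) (61, 0) (61, 14) (0, 14)]
2. ⊥bis P1·P0 via (50.435,2.19): [(50.0371, 0) (61, 0) (61, 14) (52.5807, 14)]  |A|=135.6753
3. ⊥bis P1·P2 via (32.16,4.83): [(50.0371, 0) (61, 0) (61, 14) (52.5807, 14)]  |A|=135.6753
4. ⊥bis P1·P3 via (47.51,3.91): [(50.0371, 0) (61, 0) (61, 14) (52.5807, 14)]  |A|=135.6753
5. ⊥bis P1·P4 via (48.39,6.945): [(52.3684, 12.8312) (50.0371, 0) (61, 0) (61, 14) (53.1583, 14)]  |A|=135.3378
6. ⊥bis P1·P5 via (38.875,1.94): [(52.3684, 12.8312) (50.0371, 0) (61, 0) (61, 14) (53.1583, 14)]  |A|=135.3378
7. ⊥bis P1·P6 via (52.105,4.855): [(50.545, 2.7957) (50.0371, 0) (61, 0) (61, 14) (59.0325, 14)]  |A|=99.5314
8. canonical 5-gon: [(50.545, 2.7957) (50.0371, 0) (61, 0) (61, 14) (59.0325, 14)]
9. shoelace: 99.5314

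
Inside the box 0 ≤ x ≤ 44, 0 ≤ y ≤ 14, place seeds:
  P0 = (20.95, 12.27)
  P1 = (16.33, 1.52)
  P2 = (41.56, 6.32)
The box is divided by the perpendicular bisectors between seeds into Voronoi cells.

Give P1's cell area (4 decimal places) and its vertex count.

1. box [0,44]×[0,14]: [(0, 0) (44, 0) (44, 14) (0, 14)]
2. ⊥bis P1·P0 via (18.64,6.895): [(0, 0) (34.6836, 0) (2.1078, 14) (0, 14)]  |A|=257.5395
3. ⊥bis P1·P2 via (28.945,3.92): [(0, 0) (29.6908, 0) (29.2462, 2.3368) (2.1078, 14) (0, 14)]  |A|=251.706
4. canonical 5-gon: [(0, 0) (29.6908, 0) (29.2462, 2.3368) (2.1078, 14) (0, 14)]
5. shoelace: 251.706

Area of P1's cell: 251.7060 (5 vertices)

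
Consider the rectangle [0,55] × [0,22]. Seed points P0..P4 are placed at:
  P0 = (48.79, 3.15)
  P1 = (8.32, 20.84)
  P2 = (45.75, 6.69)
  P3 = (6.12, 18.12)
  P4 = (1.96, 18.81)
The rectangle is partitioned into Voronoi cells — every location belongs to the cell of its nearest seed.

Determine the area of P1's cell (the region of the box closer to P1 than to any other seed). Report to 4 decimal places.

Area of P1's cell: 210.0076

1. box [0,55]×[0,22]: [(0, 0) (55, 0) (55, 22) (0, 22)]
2. ⊥bis P1·P0 via (28.555,11.995): [(0, 0) (23.3118, 0) (32.9283, 22) (0, 22)]  |A|=618.6416
3. ⊥bis P1·P2 via (27.035,13.765): [(0, 0) (21.8313, 0) (30.1482, 22) (0, 22)]  |A|=571.7739
4. ⊥bis P1·P3 via (7.22,19.48): [(24.0496, 5.8678) (30.1482, 22) (4.1044, 22)]  |A|=210.0712
5. ⊥bis P1·P4 via (5.14,19.825): [(4.5646, 21.6278) (24.0496, 5.8678) (30.1482, 22) (4.4458, 22)]  |A|=210.0076
6. canonical 4-gon: [(4.5646, 21.6278) (24.0496, 5.8678) (30.1482, 22) (4.4458, 22)]
7. shoelace: 210.0076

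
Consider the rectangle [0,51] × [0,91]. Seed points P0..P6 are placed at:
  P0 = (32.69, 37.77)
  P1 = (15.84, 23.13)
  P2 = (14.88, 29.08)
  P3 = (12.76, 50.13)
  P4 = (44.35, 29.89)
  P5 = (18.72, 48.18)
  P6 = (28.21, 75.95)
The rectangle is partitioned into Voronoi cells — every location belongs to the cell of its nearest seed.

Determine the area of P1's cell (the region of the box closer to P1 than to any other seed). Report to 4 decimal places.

1. box [0,51]×[0,91]: [(0, 0) (51, 0) (51, 91) (0, 91)]
2. ⊥bis P1·P0 via (24.265,30.45): [(0, 58.378) (0, 0) (50.7213, 0)]  |A|=1480.5017
3. ⊥bis P1·P2 via (15.36,26.105): [(26.4811, 27.8993) (0, 23.6267) (0, 0) (50.7213, 0)]  |A|=1020.3762
4. ⊥bis P1·P3 via (14.3,36.63): [(26.4811, 27.8993) (0, 23.6267) (0, 0) (50.7213, 0)]  |A|=1020.3762
5. ⊥bis P1·P4 via (30.095,26.51): [(30.9983, 22.7002) (26.4811, 27.8993) (0, 23.6267) (0, 0) (36.3808, 0)]  |A|=857.6101
6. ⊥bis P1·P5 via (17.28,35.655): [(30.9983, 22.7002) (26.4811, 27.8993) (0, 23.6267) (0, 0) (36.3808, 0)]  |A|=857.6101
7. ⊥bis P1·P6 via (22.025,49.54): [(30.9983, 22.7002) (26.4811, 27.8993) (0, 23.6267) (0, 0) (36.3808, 0)]  |A|=857.6101
8. canonical 5-gon: [(30.9983, 22.7002) (26.4811, 27.8993) (0, 23.6267) (0, 0) (36.3808, 0)]
9. shoelace: 857.6101

Area of P1's cell: 857.6101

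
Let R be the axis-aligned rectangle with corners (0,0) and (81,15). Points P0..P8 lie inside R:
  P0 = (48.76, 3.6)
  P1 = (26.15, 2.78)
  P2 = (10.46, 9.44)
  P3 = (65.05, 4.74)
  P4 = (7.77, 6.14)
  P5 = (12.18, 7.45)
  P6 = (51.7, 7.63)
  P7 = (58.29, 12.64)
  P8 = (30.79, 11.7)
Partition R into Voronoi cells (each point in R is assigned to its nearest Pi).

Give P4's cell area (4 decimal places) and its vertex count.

1. box [0,81]×[0,15]: [(0, 0) (81, 0) (81, 15) (0, 15)]
2. ⊥bis P4·P0 via (28.265,4.87): [(0, 0) (27.9632, 0) (28.8927, 15) (0, 15)]  |A|=426.4196
3. ⊥bis P4·P1 via (16.96,4.46): [(0, 0) (16.1447, 0) (18.8868, 15) (0, 15)]  |A|=262.736
4. ⊥bis P4·P2 via (9.115,7.79): [(0, 0) (16.1447, 0) (16.4724, 1.7926) (0.27, 15) (0, 15)]  |A|=139.7966
5. ⊥bis P4·P3 via (36.41,5.44): [(0, 0) (16.1447, 0) (16.4724, 1.7926) (0.27, 15) (0, 15)]  |A|=139.7966
6. ⊥bis P4·P5 via (9.975,6.795): [(0, 0) (11.9935, 0) (9.8598, 7.1829) (0.27, 15) (0, 15)]  |A|=118.0776
7. ⊥bis P4·P6 via (29.735,6.885): [(0, 0) (11.9935, 0) (9.8598, 7.1829) (0.27, 15) (0, 15)]  |A|=118.0776
8. ⊥bis P4·P7 via (33.03,9.39): [(0, 0) (11.9935, 0) (9.8598, 7.1829) (0.27, 15) (0, 15)]  |A|=118.0776
9. ⊥bis P4·P8 via (19.28,8.92): [(0, 0) (11.9935, 0) (9.8598, 7.1829) (0.27, 15) (0, 15)]  |A|=118.0776
10. canonical 5-gon: [(0, 0) (11.9935, 0) (9.8598, 7.1829) (0.27, 15) (0, 15)]
11. shoelace: 118.0776

Area of P4's cell: 118.0776 (5 vertices)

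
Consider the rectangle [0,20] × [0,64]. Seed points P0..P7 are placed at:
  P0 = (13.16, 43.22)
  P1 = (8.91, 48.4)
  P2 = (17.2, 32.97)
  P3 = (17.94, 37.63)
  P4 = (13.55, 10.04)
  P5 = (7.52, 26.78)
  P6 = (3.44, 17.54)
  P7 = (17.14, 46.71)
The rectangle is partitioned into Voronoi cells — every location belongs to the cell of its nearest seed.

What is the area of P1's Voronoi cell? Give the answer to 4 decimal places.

Area of P1's cell: 311.9715

1. box [0,20]×[0,64]: [(0, 0) (20, 0) (20, 64) (0, 64)]
2. ⊥bis P1·P0 via (11.035,45.81): [(0, 36.7562) (20, 53.1655) (20, 64) (0, 64)]  |A|=380.7836
3. ⊥bis P1·P2 via (13.055,40.685): [(0, 36.7562) (20, 53.1655) (20, 64) (0, 64)]  |A|=380.7836
4. ⊥bis P1·P3 via (13.425,43.015): [(0, 36.7562) (20, 53.1655) (20, 64) (0, 64)]  |A|=380.7836
5. ⊥bis P1·P4 via (11.23,29.22): [(0, 36.7562) (20, 53.1655) (20, 64) (0, 64)]  |A|=380.7836
6. ⊥bis P1·P5 via (8.215,37.59): [(0, 38.1182) (1.5394, 38.0192) (20, 53.1655) (20, 64) (0, 64)]  |A|=379.7353
7. ⊥bis P1·P6 via (6.175,32.97): [(0, 38.1182) (1.5394, 38.0192) (20, 53.1655) (20, 64) (0, 64)]  |A|=379.7353
8. ⊥bis P1·P7 via (13.025,47.555): [(0, 38.1182) (1.5394, 38.0192) (12.9973, 47.42) (16.4019, 64) (0, 64)]  |A|=311.9715
9. canonical 5-gon: [(0, 38.1182) (1.5394, 38.0192) (12.9973, 47.42) (16.4019, 64) (0, 64)]
10. shoelace: 311.9715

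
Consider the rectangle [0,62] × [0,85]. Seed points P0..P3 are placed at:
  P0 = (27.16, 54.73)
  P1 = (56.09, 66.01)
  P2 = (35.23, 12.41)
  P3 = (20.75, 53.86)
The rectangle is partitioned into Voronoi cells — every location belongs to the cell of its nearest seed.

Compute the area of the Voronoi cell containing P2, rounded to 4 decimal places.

1. box [0,62]×[0,85]: [(0, 0) (62, 0) (62, 85) (0, 85)]
2. ⊥bis P2·P0 via (31.195,33.57): [(0, 27.6214) (0, 0) (62, 0) (62, 39.4442)]  |A|=2079.0346
3. ⊥bis P2·P1 via (45.66,39.21): [(50.6295, 37.276) (0, 27.6214) (0, 0) (62, 0) (62, 32.8508)]  |A|=2041.5495
4. ⊥bis P2·P3 via (27.99,33.135): [(50.6295, 37.276) (26.8796, 32.7471) (0, 23.3571) (0, 0) (62, 0) (62, 32.8508)]  |A|=1984.2374
5. canonical 6-gon: [(50.6295, 37.276) (26.8796, 32.7471) (0, 23.3571) (0, 0) (62, 0) (62, 32.8508)]
6. shoelace: 1984.2374

Area of P2's cell: 1984.2374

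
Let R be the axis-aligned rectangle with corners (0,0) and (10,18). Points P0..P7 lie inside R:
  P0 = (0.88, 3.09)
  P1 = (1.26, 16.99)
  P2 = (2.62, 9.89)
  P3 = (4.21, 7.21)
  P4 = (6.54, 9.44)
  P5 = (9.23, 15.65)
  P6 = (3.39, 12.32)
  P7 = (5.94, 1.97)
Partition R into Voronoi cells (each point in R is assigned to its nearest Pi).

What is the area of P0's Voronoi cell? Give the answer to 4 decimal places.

1. box [0,10]×[0,18]: [(0, 0) (10, 0) (10, 18) (0, 18)]
2. ⊥bis P0·P1 via (1.07,10.04): [(0, 10.0693) (0, 0) (10, 0) (10, 9.7959)]  |A|=99.3256
3. ⊥bis P0·P2 via (1.75,6.49): [(0, 6.9378) (0, 0) (10, 0) (10, 4.379)]  |A|=56.5838
4. ⊥bis P0·P3 via (2.545,5.15): [(0.4874, 6.8131) (0, 6.9378) (0, 0) (8.9168, 0)]  |A|=32.066
5. ⊥bis P0·P4 via (3.71,6.265): [(0.4874, 6.8131) (0, 6.9378) (0, 0) (8.9168, 0)]  |A|=32.066
6. ⊥bis P0·P5 via (5.055,9.37): [(0.4874, 6.8131) (0, 6.9378) (0, 0) (8.9168, 0)]  |A|=32.066
7. ⊥bis P0·P6 via (2.135,7.705): [(0.4874, 6.8131) (0, 6.9378) (0, 0) (8.9168, 0)]  |A|=32.066
8. ⊥bis P0·P7 via (3.41,2.53): [(3.7707, 4.1594) (0.4874, 6.8131) (0, 6.9378) (0, 0) (2.85, 0)]  |A|=19.449
9. canonical 5-gon: [(3.7707, 4.1594) (0.4874, 6.8131) (0, 6.9378) (0, 0) (2.85, 0)]
10. shoelace: 19.449

Area of P0's cell: 19.4490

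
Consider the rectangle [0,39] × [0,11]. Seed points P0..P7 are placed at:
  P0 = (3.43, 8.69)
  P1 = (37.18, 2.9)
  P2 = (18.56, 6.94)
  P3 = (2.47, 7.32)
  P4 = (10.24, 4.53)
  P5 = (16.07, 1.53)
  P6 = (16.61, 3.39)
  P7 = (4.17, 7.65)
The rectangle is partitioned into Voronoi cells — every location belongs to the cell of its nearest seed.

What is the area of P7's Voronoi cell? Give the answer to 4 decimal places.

Area of P7's cell: 27.2475

1. box [0,39]×[0,11]: [(0, 0) (39, 0) (39, 11) (0, 11)]
2. ⊥bis P7·P0 via (3.8,8.17): [(0, 5.4662) (0, 0) (39, 0) (39, 11) (7.7773, 11)]  |A|=407.4808
3. ⊥bis P7·P1 via (20.675,5.275): [(0, 5.4662) (0, 0) (19.9159, 0) (21.4988, 11) (7.7773, 11)]  |A|=206.262
4. ⊥bis P7·P2 via (11.365,7.295): [(0, 5.4662) (0, 0) (11.0051, 0) (11.5478, 11) (7.7773, 11)]  |A|=102.5216
5. ⊥bis P7·P3 via (3.32,7.485): [(3.2614, 7.7868) (4.773, 0) (11.0051, 0) (11.5478, 11) (7.7773, 11)]  |A|=75.0249
6. ⊥bis P7·P4 via (7.205,6.09): [(3.2614, 7.7868) (4.5816, 0.9861) (9.7288, 11) (7.7773, 11)]  |A|=27.2475
7. ⊥bis P7·P5 via (10.12,4.59): [(3.2614, 7.7868) (4.5816, 0.9861) (9.7288, 11) (7.7773, 11)]  |A|=27.2475
8. ⊥bis P7·P6 via (10.39,5.52): [(3.2614, 7.7868) (4.5816, 0.9861) (9.7288, 11) (7.7773, 11)]  |A|=27.2475
9. canonical 4-gon: [(3.2614, 7.7868) (4.5816, 0.9861) (9.7288, 11) (7.7773, 11)]
10. shoelace: 27.2475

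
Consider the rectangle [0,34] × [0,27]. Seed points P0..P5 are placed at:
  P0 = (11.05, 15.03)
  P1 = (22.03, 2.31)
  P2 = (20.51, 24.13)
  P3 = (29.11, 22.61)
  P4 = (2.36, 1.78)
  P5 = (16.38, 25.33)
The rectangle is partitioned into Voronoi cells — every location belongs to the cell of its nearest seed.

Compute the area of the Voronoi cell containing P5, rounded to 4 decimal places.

Area of P5's cell: 77.5535

1. box [0,34]×[0,27]: [(0, 0) (34, 0) (34, 27) (0, 27)]
2. ⊥bis P5·P0 via (13.715,20.18): [(34, 9.683) (34, 27) (0.5356, 27)]  |A|=289.7511
3. ⊥bis P5·P1 via (19.205,13.82): [(23.8177, 14.9521) (34, 17.4513) (34, 27) (0.5356, 27)]  |A|=250.2015
4. ⊥bis P5·P2 via (18.445,24.73): [(16.6775, 18.647) (19.1046, 27) (0.5356, 27)]  |A|=77.5535
5. ⊥bis P5·P3 via (22.745,23.97): [(16.6775, 18.647) (19.1046, 27) (0.5356, 27)]  |A|=77.5535
6. ⊥bis P5·P4 via (9.37,13.555): [(16.6775, 18.647) (19.1046, 27) (0.5356, 27)]  |A|=77.5535
7. canonical 3-gon: [(16.6775, 18.647) (19.1046, 27) (0.5356, 27)]
8. shoelace: 77.5535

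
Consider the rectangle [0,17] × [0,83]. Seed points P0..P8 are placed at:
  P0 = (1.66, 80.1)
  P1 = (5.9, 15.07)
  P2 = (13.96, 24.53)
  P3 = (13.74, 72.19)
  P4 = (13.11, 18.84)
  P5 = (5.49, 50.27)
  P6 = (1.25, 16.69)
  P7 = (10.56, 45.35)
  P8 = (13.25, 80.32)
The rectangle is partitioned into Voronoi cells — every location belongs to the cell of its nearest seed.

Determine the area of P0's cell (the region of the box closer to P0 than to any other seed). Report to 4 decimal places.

1. box [0,17]×[0,83]: [(0, 0) (17, 0) (17, 83) (0, 83)]
2. ⊥bis P0·P1 via (3.78,47.585): [(0, 47.3385) (17, 48.447) (17, 83) (0, 83)]  |A|=596.8233
3. ⊥bis P0·P2 via (7.81,52.315): [(0, 50.5863) (17, 54.3491) (17, 83) (0, 83)]  |A|=519.0487
4. ⊥bis P0·P3 via (7.7,76.145): [(0, 64.3857) (12.1887, 83) (0, 83)]  |A|=113.4417
5. ⊥bis P0·P4 via (7.385,49.47): [(0, 64.3857) (12.1887, 83) (0, 83)]  |A|=113.4417
6. ⊥bis P0·P5 via (3.575,65.185): [(0, 64.726) (0.2433, 64.7572) (12.1887, 83) (0, 83)]  |A|=113.4003
7. ⊥bis P0·P6 via (1.455,48.395): [(0, 64.726) (0.2433, 64.7572) (12.1887, 83) (0, 83)]  |A|=113.4003
8. ⊥bis P0·P7 via (6.11,62.725): [(0, 64.726) (0.2433, 64.7572) (12.1887, 83) (0, 83)]  |A|=113.4003
9. ⊥bis P0·P8 via (7.455,80.21): [(0, 64.726) (0.2433, 64.7572) (7.5369, 75.8959) (7.402, 83) (0, 83)]  |A|=96.398
10. canonical 5-gon: [(0, 64.726) (0.2433, 64.7572) (7.5369, 75.8959) (7.402, 83) (0, 83)]
11. shoelace: 96.398

Area of P0's cell: 96.3980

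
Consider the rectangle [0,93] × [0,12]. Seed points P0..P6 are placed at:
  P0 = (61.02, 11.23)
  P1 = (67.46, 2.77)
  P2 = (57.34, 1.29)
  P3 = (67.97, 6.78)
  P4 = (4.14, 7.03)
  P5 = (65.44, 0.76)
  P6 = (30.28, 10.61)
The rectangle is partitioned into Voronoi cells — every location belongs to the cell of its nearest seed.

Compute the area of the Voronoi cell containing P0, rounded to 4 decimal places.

Area of P0's cell: 76.5486

1. box [0,93]×[0,12]: [(0, 0) (93, 0) (93, 12) (0, 12)]
2. ⊥bis P0·P1 via (64.24,7): [(0, 0) (55.0443, 0) (70.8083, 12) (0, 12)]  |A|=755.116
3. ⊥bis P0·P2 via (59.18,6.26): [(61.9303, 5.2418) (70.8083, 12) (43.6758, 12)]  |A|=91.6839
4. ⊥bis P0·P3 via (64.495,9.005): [(61.9303, 5.2418) (62.233, 5.4722) (66.4127, 12) (43.6758, 12)]  |A|=77.3369
5. ⊥bis P0·P4 via (32.58,9.13): [(61.9303, 5.2418) (62.233, 5.4722) (66.4127, 12) (43.6758, 12)]  |A|=77.3369
6. ⊥bis P0·P5 via (63.23,5.995): [(61.6722, 5.3373) (62.3224, 5.6119) (66.4127, 12) (43.6758, 12)]  |A|=77.2596
7. ⊥bis P0·P6 via (45.65,10.92): [(45.6429, 11.2717) (61.6722, 5.3373) (62.3224, 5.6119) (66.4127, 12) (45.6282, 12)]  |A|=76.5486
8. canonical 5-gon: [(45.6429, 11.2717) (61.6722, 5.3373) (62.3224, 5.6119) (66.4127, 12) (45.6282, 12)]
9. shoelace: 76.5486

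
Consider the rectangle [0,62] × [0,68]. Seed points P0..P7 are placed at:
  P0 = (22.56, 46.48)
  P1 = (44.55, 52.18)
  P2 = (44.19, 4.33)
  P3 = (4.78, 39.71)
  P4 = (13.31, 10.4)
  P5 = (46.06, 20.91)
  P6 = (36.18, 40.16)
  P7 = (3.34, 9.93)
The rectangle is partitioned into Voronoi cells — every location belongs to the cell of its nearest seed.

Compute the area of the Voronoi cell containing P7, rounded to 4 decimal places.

1. box [0,62]×[0,68]: [(0, 0) (62, 0) (62, 68) (0, 68)]
2. ⊥bis P7·P0 via (12.95,28.205): [(0, 35.0148) (0, 0) (62, 0) (62, 2.4118)]  |A|=1160.2257
3. ⊥bis P7·P1 via (23.945,31.055): [(43.1468, 12.3259) (0, 35.0148) (0, 0) (55.7837, 0)]  |A|=1099.18
4. ⊥bis P7·P2 via (23.765,7.13): [(25.7326, 21.4832) (0, 35.0148) (0, 0) (22.7876, 0)]  |A|=695.2866
5. ⊥bis P7·P3 via (4.06,24.82): [(25.7326, 21.4832) (20.9393, 24.0038) (0, 25.0163) (0, 0) (22.7876, 0)]  |A|=590.606
6. ⊥bis P7·P4 via (8.325,10.165): [(7.6423, 24.6468) (0, 25.0163) (0, 0) (8.8042, 0)]  |A|=204.0887
7. ⊥bis P7·P5 via (24.7,15.42): [(7.6423, 24.6468) (0, 25.0163) (0, 0) (8.8042, 0)]  |A|=204.0887
8. ⊥bis P7·P6 via (19.76,25.045): [(7.6423, 24.6468) (0, 25.0163) (0, 0) (8.8042, 0)]  |A|=204.0887
9. canonical 4-gon: [(7.6423, 24.6468) (0, 25.0163) (0, 0) (8.8042, 0)]
10. shoelace: 204.0887

Area of P7's cell: 204.0887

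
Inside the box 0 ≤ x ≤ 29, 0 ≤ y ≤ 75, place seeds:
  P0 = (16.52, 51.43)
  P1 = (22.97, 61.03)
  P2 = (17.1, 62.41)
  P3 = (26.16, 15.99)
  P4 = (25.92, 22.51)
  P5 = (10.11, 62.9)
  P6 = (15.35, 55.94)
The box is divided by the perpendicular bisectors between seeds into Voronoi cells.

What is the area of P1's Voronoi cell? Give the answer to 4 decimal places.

1. box [0,29]×[0,75]: [(0, 0) (29, 0) (29, 75) (0, 75)]
2. ⊥bis P1·P0 via (19.745,56.23): [(0, 69.4962) (29, 50.0118) (29, 75) (0, 75)]  |A|=442.1345
3. ⊥bis P1·P2 via (20.035,61.72): [(18.8808, 56.8106) (29, 50.0118) (29, 75) (23.157, 75)]  |A|=179.5698
4. ⊥bis P1·P3 via (24.565,38.51): [(18.8808, 56.8106) (29, 50.0118) (29, 75) (23.157, 75)]  |A|=179.5698
5. ⊥bis P1·P4 via (24.445,41.77): [(18.8808, 56.8106) (29, 50.0118) (29, 75) (23.157, 75)]  |A|=179.5698
6. ⊥bis P1·P5 via (16.54,61.965): [(18.8808, 56.8106) (29, 50.0118) (29, 75) (23.157, 75)]  |A|=179.5698
7. ⊥bis P1·P6 via (19.16,58.485): [(19.2447, 58.3582) (21.4164, 55.107) (29, 50.0118) (29, 75) (23.157, 75)]  |A|=177.2978
8. canonical 5-gon: [(19.2447, 58.3582) (21.4164, 55.107) (29, 50.0118) (29, 75) (23.157, 75)]
9. shoelace: 177.2978

Area of P1's cell: 177.2978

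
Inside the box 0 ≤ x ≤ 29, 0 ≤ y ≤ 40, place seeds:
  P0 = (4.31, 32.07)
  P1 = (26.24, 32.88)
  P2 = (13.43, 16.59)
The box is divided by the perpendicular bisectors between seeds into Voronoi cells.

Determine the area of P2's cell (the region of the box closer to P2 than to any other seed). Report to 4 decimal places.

Area of P2's cell: 675.1691

1. box [0,29]×[0,40]: [(0, 0) (29, 0) (29, 40) (0, 40)]
2. ⊥bis P2·P0 via (8.87,24.33): [(0, 19.1043) (0, 0) (29, 0) (29, 36.1895)]  |A|=801.7601
3. ⊥bis P2·P1 via (19.835,24.735): [(15.433, 28.1966) (0, 19.1043) (0, 0) (29, 0) (29, 17.5279)]  |A|=675.1691
4. canonical 5-gon: [(15.433, 28.1966) (0, 19.1043) (0, 0) (29, 0) (29, 17.5279)]
5. shoelace: 675.1691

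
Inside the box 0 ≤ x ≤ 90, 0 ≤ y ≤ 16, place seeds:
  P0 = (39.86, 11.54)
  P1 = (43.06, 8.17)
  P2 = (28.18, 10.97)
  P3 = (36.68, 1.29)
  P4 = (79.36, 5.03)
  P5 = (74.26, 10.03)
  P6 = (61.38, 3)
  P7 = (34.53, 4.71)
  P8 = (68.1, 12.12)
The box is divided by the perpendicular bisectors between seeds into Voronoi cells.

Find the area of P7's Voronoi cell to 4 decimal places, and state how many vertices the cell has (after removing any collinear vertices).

Area of P7's cell: 76.8727 (5 vertices)

1. box [0,90]×[0,16]: [(0, 0) (90, 0) (90, 16) (0, 16)]
2. ⊥bis P7·P0 via (37.195,8.125): [(0, 0) (47.6066, 0) (27.1038, 16) (0, 16)]  |A|=597.6829
3. ⊥bis P7·P1 via (38.795,6.44): [(0, 0) (41.4072, 0) (38.536, 7.0785) (27.1038, 16) (0, 16)]  |A|=575.7418
4. ⊥bis P7·P2 via (31.355,7.84): [(23.6261, 0) (41.4072, 0) (38.536, 7.0785) (34.0531, 10.5769)]  |A|=104.8782
5. ⊥bis P7·P3 via (35.605,3): [(23.6261, 0) (30.8329, 0) (39.2587, 5.2969) (38.536, 7.0785) (34.0531, 10.5769)]  |A|=76.8727
6. ⊥bis P7·P4 via (56.945,4.87): [(23.6261, 0) (30.8329, 0) (39.2587, 5.2969) (38.536, 7.0785) (34.0531, 10.5769)]  |A|=76.8727
7. ⊥bis P7·P5 via (54.395,7.37): [(23.6261, 0) (30.8329, 0) (39.2587, 5.2969) (38.536, 7.0785) (34.0531, 10.5769)]  |A|=76.8727
8. ⊥bis P7·P6 via (47.955,3.855): [(23.6261, 0) (30.8329, 0) (39.2587, 5.2969) (38.536, 7.0785) (34.0531, 10.5769)]  |A|=76.8727
9. ⊥bis P7·P8 via (51.315,8.415): [(23.6261, 0) (30.8329, 0) (39.2587, 5.2969) (38.536, 7.0785) (34.0531, 10.5769)]  |A|=76.8727
10. canonical 5-gon: [(23.6261, 0) (30.8329, 0) (39.2587, 5.2969) (38.536, 7.0785) (34.0531, 10.5769)]
11. shoelace: 76.8727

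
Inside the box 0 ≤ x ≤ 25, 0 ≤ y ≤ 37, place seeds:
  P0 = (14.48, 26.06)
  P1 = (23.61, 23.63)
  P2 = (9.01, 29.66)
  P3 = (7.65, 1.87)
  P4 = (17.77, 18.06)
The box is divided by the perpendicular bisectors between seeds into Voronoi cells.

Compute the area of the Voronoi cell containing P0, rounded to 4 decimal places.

Area of P0's cell: 129.1190

1. box [0,25]×[0,37]: [(0, 0) (25, 0) (25, 37) (0, 37)]
2. ⊥bis P0·P1 via (19.045,24.845): [(0, 0) (12.4324, 0) (22.2801, 37) (0, 37)]  |A|=642.181
3. ⊥bis P0·P2 via (11.745,27.86): [(0, 10.0141) (0, 0) (12.4324, 0) (22.2801, 37) (17.7604, 37)]  |A|=402.5416
4. ⊥bis P0·P3 via (11.065,13.965): [(3.9267, 15.9805) (15.7939, 12.6298) (22.2801, 37) (17.7604, 37)]  |A|=202.971
5. ⊥bis P0·P4 via (16.125,22.06): [(4.8858, 17.4379) (18.5715, 23.0661) (22.2801, 37) (17.7604, 37)]  |A|=129.119
6. canonical 4-gon: [(4.8858, 17.4379) (18.5715, 23.0661) (22.2801, 37) (17.7604, 37)]
7. shoelace: 129.119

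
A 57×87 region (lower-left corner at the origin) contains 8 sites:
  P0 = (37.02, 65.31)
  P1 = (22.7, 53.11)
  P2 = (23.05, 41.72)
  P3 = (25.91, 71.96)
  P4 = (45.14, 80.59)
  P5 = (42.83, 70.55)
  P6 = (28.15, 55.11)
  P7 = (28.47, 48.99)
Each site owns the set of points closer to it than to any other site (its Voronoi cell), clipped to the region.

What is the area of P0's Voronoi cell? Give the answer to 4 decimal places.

Area of P0's cell: 288.0149

1. box [0,57]×[0,87]: [(0, 0) (57, 0) (57, 87) (0, 87)]
2. ⊥bis P0·P1 via (29.86,59.21): [(57, 27.3539) (57, 87) (6.1842, 87)]  |A|=1515.4841
3. ⊥bis P0·P2 via (30.035,53.515): [(39.4743, 47.9251) (57, 37.5463) (57, 87) (6.1842, 87)]  |A|=1426.1689
4. ⊥bis P0·P3 via (31.465,68.635): [(27.4892, 61.9928) (39.4743, 47.9251) (57, 37.5463) (57, 87) (42.4576, 87)]  |A|=972.6201
5. ⊥bis P0·P4 via (41.08,72.95): [(35.7448, 75.7852) (27.4892, 61.9928) (39.4743, 47.9251) (57, 37.5463) (57, 64.4899)]  |A|=651.8465
6. ⊥bis P0·P5 via (39.925,67.93): [(34.5862, 73.8495) (27.4892, 61.9928) (39.4743, 47.9251) (57, 37.5463) (57, 48.9976)]  |A|=451.1113
7. ⊥bis P0·P6 via (32.585,60.21): [(34.5862, 73.8495) (28.5318, 63.7347) (57, 38.9785) (57, 48.9976)]  |A|=331.2001
8. ⊥bis P0·P7 via (32.745,57.15): [(34.5862, 73.8495) (28.5318, 63.7347) (41.1939, 52.7237) (57, 44.4429) (57, 48.9976)]  |A|=288.0149
9. canonical 5-gon: [(34.5862, 73.8495) (28.5318, 63.7347) (41.1939, 52.7237) (57, 44.4429) (57, 48.9976)]
10. shoelace: 288.0149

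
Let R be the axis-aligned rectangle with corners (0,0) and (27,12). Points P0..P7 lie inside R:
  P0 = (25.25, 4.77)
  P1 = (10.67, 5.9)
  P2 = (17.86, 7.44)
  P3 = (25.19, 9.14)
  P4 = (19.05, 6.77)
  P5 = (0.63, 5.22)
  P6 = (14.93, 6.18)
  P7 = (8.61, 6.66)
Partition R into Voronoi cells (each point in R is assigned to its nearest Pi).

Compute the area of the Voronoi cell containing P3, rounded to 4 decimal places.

Area of P3's cell: 27.5766

1. box [0,27]×[0,12]: [(0, 0) (27, 0) (27, 12) (0, 12)]
2. ⊥bis P3·P0 via (25.22,6.955): [(0, 6.6087) (27, 6.9794) (27, 12) (0, 12)]  |A|=140.5597
3. ⊥bis P3·P1 via (17.93,7.52): [(18.078, 6.8569) (27, 6.9794) (27, 12) (16.9303, 12)]  |A|=48.2913
4. ⊥bis P3·P2 via (21.525,8.29): [(21.8454, 6.9087) (27, 6.9794) (27, 12) (20.6646, 12)]  |A|=29.0675
5. ⊥bis P3·P4 via (22.12,7.955): [(20.824, 11.3126) (22.5203, 6.9179) (27, 6.9794) (27, 12) (20.6646, 12)]  |A|=27.5766
6. ⊥bis P3·P5 via (12.91,7.18): [(20.824, 11.3126) (22.5203, 6.9179) (27, 6.9794) (27, 12) (20.6646, 12)]  |A|=27.5766
7. ⊥bis P3·P6 via (20.06,7.66): [(20.824, 11.3126) (22.5203, 6.9179) (27, 6.9794) (27, 12) (20.6646, 12)]  |A|=27.5766
8. ⊥bis P3·P7 via (16.9,7.9): [(20.824, 11.3126) (22.5203, 6.9179) (27, 6.9794) (27, 12) (20.6646, 12)]  |A|=27.5766
9. canonical 5-gon: [(20.824, 11.3126) (22.5203, 6.9179) (27, 6.9794) (27, 12) (20.6646, 12)]
10. shoelace: 27.5766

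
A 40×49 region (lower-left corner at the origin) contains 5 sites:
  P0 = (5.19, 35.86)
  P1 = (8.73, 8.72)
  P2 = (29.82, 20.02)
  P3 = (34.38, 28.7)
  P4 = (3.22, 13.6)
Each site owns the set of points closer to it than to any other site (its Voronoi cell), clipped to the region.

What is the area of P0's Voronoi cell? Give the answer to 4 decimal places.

1. box [0,40]×[0,49]: [(0, 0) (40, 0) (40, 49) (0, 49)]
2. ⊥bis P0·P1 via (6.96,22.29): [(0, 21.3822) (40, 26.5996) (40, 49) (0, 49)]  |A|=1000.3652
3. ⊥bis P0·P2 via (17.505,27.94): [(0, 21.3822) (14.5042, 23.274) (31.0491, 49) (0, 49)]  |A|=599.6713
4. ⊥bis P0·P3 via (19.785,32.28): [(0, 21.3822) (14.5042, 23.274) (19.4699, 30.9952) (23.8862, 49) (0, 49)]  |A|=535.1887
5. ⊥bis P0·P4 via (4.205,24.73): [(0, 25.1021) (14.8355, 23.7892) (19.4699, 30.9952) (23.8862, 49) (0, 49)]  |A|=504.1721
6. canonical 5-gon: [(0, 25.1021) (14.8355, 23.7892) (19.4699, 30.9952) (23.8862, 49) (0, 49)]
7. shoelace: 504.1721

Area of P0's cell: 504.1721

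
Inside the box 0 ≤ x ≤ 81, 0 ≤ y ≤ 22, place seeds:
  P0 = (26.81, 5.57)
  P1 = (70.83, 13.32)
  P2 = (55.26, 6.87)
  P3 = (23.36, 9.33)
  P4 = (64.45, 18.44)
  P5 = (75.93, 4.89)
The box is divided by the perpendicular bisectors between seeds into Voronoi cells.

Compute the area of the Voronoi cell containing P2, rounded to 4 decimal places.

1. box [0,81]×[0,22]: [(0, 0) (81, 0) (81, 22) (0, 22)]
2. ⊥bis P2·P0 via (41.035,6.22): [(41.3192, 0) (81, 0) (81, 22) (40.3139, 22)]  |A|=884.0352
3. ⊥bis P2·P1 via (63.045,10.095): [(41.3192, 0) (67.2269, 0) (58.1133, 22) (40.3139, 22)]  |A|=480.7773
4. ⊥bis P2·P3 via (39.31,8.1): [(40.3392, 21.4466) (41.3192, 0) (67.2269, 0) (58.1133, 22) (40.3819, 22)]  |A|=480.7585
5. ⊥bis P2·P4 via (59.855,12.655): [(40.3392, 21.4466) (41.3192, 0) (67.2269, 0) (63.0288, 10.134) (48.0899, 22) (40.3819, 22)]  |A|=421.2899
6. ⊥bis P2·P5 via (65.595,5.88): [(40.3392, 21.4466) (41.3192, 0) (65.0317, 0) (65.444, 4.3039) (63.0288, 10.134) (48.0899, 22) (40.3819, 22)]  |A|=416.566
7. canonical 7-gon: [(40.3392, 21.4466) (41.3192, 0) (65.0317, 0) (65.444, 4.3039) (63.0288, 10.134) (48.0899, 22) (40.3819, 22)]
8. shoelace: 416.566

Area of P2's cell: 416.5660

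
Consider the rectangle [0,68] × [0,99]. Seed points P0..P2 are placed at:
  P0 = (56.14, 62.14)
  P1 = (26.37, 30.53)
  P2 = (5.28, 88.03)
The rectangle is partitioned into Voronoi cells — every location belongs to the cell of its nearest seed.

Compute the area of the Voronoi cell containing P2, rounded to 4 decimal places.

1. box [0,68]×[0,99]: [(0, 0) (68, 0) (68, 99) (0, 99)]
2. ⊥bis P2·P0 via (30.71,75.085): [(0, 14.7563) (42.8838, 99) (0, 99)]  |A|=1806.3454
3. ⊥bis P2·P1 via (15.825,59.28): [(0, 53.4757) (24.2347, 62.3645) (42.8838, 99) (0, 99)]  |A|=1337.1686
4. canonical 4-gon: [(0, 53.4757) (24.2347, 62.3645) (42.8838, 99) (0, 99)]
5. shoelace: 1337.1686

Area of P2's cell: 1337.1686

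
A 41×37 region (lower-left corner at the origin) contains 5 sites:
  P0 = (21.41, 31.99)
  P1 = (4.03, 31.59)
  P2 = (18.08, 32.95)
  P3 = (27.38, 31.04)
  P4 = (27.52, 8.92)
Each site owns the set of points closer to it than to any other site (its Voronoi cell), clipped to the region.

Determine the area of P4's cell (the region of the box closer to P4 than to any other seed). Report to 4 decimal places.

1. box [0,41]×[0,37]: [(0, 0) (41, 0) (41, 37) (0, 37)]
2. ⊥bis P4·P0 via (24.465,20.455): [(0, 13.9755) (0, 0) (41, 0) (41, 24.8342)]  |A|=795.6003
3. ⊥bis P4·P1 via (15.775,20.255): [(13.0505, 17.4319) (0, 3.9094) (0, 0) (41, 0) (41, 24.8342)]  |A|=729.9165
4. ⊥bis P4·P2 via (22.8,20.935): [(15.6047, 18.1084) (12.5423, 16.9053) (0, 3.9094) (0, 0) (41, 0) (41, 24.8342)]  |A|=729.4158
5. ⊥bis P4·P3 via (27.45,19.98): [(22.5545, 19.949) (15.6047, 18.1084) (12.5423, 16.9053) (0, 3.9094) (0, 0) (41, 0) (41, 20.0658)]  |A|=685.4375
6. canonical 7-gon: [(22.5545, 19.949) (15.6047, 18.1084) (12.5423, 16.9053) (0, 3.9094) (0, 0) (41, 0) (41, 20.0658)]
7. shoelace: 685.4375

Area of P4's cell: 685.4375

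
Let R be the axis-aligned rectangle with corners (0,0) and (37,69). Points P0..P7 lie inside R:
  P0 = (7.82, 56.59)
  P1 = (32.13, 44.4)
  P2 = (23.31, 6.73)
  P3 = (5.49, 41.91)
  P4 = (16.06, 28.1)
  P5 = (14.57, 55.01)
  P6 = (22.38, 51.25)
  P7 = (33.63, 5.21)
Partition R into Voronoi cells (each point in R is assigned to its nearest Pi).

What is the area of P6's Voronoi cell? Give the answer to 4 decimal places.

Area of P6's cell: 340.1086

1. box [0,37]×[0,69]: [(0, 0) (37, 0) (37, 69) (0, 69)]
2. ⊥bis P6·P0 via (15.1,53.92): [(0, 12.7485) (0, 0) (37, 0) (37, 69) (20.6307, 69)]  |A|=1972.7453
3. ⊥bis P6·P1 via (27.255,47.825): [(0, 12.7485) (0, 9.0314) (37, 61.6956) (37, 69) (20.6307, 69)]  |A|=664.2957
4. ⊥bis P6·P2 via (22.845,28.99): [(5.8263, 28.6345) (13.8908, 28.803) (37, 61.6956) (37, 69) (20.6307, 69)]  |A|=574.9138
5. ⊥bis P6·P3 via (13.935,46.58): [(13.0169, 48.2402) (19.4163, 36.6678) (37, 61.6956) (37, 69) (20.6307, 69)]  |A|=439.3271
6. ⊥bis P6·P4 via (19.22,39.675): [(13.0169, 48.2402) (17.4926, 40.1466) (21.1575, 39.1461) (37, 61.6956) (37, 69) (20.6307, 69)]  |A|=433.9148
7. ⊥bis P6·P5 via (18.475,53.13): [(14.6763, 45.2395) (17.4926, 40.1466) (21.1575, 39.1461) (37, 61.6956) (37, 69) (26.1154, 69)]  |A|=340.1086
8. ⊥bis P6·P7 via (28.005,28.23): [(14.6763, 45.2395) (17.4926, 40.1466) (21.1575, 39.1461) (37, 61.6956) (37, 69) (26.1154, 69)]  |A|=340.1086
9. canonical 6-gon: [(14.6763, 45.2395) (17.4926, 40.1466) (21.1575, 39.1461) (37, 61.6956) (37, 69) (26.1154, 69)]
10. shoelace: 340.1086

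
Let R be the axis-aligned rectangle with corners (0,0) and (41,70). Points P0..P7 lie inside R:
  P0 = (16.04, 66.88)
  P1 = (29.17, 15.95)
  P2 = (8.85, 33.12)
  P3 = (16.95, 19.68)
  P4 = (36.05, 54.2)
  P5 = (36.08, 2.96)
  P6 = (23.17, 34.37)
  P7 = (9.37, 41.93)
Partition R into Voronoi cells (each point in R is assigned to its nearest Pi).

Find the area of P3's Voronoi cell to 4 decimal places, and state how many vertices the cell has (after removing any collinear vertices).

1. box [0,41]×[0,70]: [(0, 0) (41, 0) (41, 70) (0, 70)]
2. ⊥bis P3·P0 via (16.495,43.28): [(0, 42.962) (0, 0) (41, 0) (41, 43.7524)]  |A|=1777.6458
3. ⊥bis P3·P1 via (23.06,17.815): [(30.9177, 43.5581) (0, 42.962) (0, 0) (17.6222, 0)]  |A|=1047.9382
4. ⊥bis P3·P2 via (12.9,26.4): [(28.5616, 35.8389) (0, 18.6254) (0, 0) (17.6222, 0)]  |A|=581.7659
5. ⊥bis P3·P4 via (26.5,36.94): [(28.5512, 35.805) (28.5273, 35.8183) (0, 18.6254) (0, 0) (17.6222, 0)]  |A|=581.7654
6. ⊥bis P3·P5 via (26.515,11.32): [(18.1594, 1.7601) (28.5512, 35.805) (28.5273, 35.8183) (0, 18.6254) (0, 0) (16.6211, 0)]  |A|=580.8844
7. ⊥bis P3·P6 via (20.06,27.025): [(18.1594, 1.7601) (25.2061, 24.846) (16.4637, 28.5477) (0, 18.6254) (0, 0) (16.6211, 0)]  |A|=526.6222
8. ⊥bis P3·P7 via (13.16,30.805): [(18.1594, 1.7601) (25.2061, 24.846) (16.4637, 28.5477) (0, 18.6254) (0, 0) (16.6211, 0)]  |A|=526.6222
9. canonical 6-gon: [(18.1594, 1.7601) (25.2061, 24.846) (16.4637, 28.5477) (0, 18.6254) (0, 0) (16.6211, 0)]
10. shoelace: 526.6222

Area of P3's cell: 526.6222 (6 vertices)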